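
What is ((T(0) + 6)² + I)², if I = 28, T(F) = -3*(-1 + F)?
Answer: 11881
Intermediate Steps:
T(F) = 3 - 3*F
((T(0) + 6)² + I)² = (((3 - 3*0) + 6)² + 28)² = (((3 + 0) + 6)² + 28)² = ((3 + 6)² + 28)² = (9² + 28)² = (81 + 28)² = 109² = 11881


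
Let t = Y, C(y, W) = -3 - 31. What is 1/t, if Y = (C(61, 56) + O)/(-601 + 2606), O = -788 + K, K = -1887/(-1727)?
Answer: -3462635/1417707 ≈ -2.4424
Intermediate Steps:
K = 1887/1727 (K = -1887*(-1/1727) = 1887/1727 ≈ 1.0926)
C(y, W) = -34
O = -1358989/1727 (O = -788 + 1887/1727 = -1358989/1727 ≈ -786.91)
Y = -1417707/3462635 (Y = (-34 - 1358989/1727)/(-601 + 2606) = -1417707/1727/2005 = -1417707/1727*1/2005 = -1417707/3462635 ≈ -0.40943)
t = -1417707/3462635 ≈ -0.40943
1/t = 1/(-1417707/3462635) = -3462635/1417707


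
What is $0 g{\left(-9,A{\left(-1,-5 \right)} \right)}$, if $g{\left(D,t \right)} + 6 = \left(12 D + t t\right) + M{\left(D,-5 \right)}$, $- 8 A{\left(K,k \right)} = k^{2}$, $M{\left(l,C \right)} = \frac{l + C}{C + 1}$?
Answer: $0$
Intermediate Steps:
$M{\left(l,C \right)} = \frac{C + l}{1 + C}$
$A{\left(K,k \right)} = - \frac{k^{2}}{8}$
$g{\left(D,t \right)} = - \frac{19}{4} + t^{2} + \frac{47 D}{4}$ ($g{\left(D,t \right)} = -6 + \left(\left(12 D + t t\right) + \frac{-5 + D}{1 - 5}\right) = -6 + \left(\left(12 D + t^{2}\right) + \frac{-5 + D}{-4}\right) = -6 - \left(- t^{2} - 12 D + \frac{-5 + D}{4}\right) = -6 - \left(- \frac{5}{4} - t^{2} - \frac{47 D}{4}\right) = -6 + \left(\frac{5}{4} + t^{2} + \frac{47 D}{4}\right) = - \frac{19}{4} + t^{2} + \frac{47 D}{4}$)
$0 g{\left(-9,A{\left(-1,-5 \right)} \right)} = 0 \left(- \frac{19}{4} + \left(- \frac{\left(-5\right)^{2}}{8}\right)^{2} + \frac{47}{4} \left(-9\right)\right) = 0 \left(- \frac{19}{4} + \left(\left(- \frac{1}{8}\right) 25\right)^{2} - \frac{423}{4}\right) = 0 \left(- \frac{19}{4} + \left(- \frac{25}{8}\right)^{2} - \frac{423}{4}\right) = 0 \left(- \frac{19}{4} + \frac{625}{64} - \frac{423}{4}\right) = 0 \left(- \frac{6447}{64}\right) = 0$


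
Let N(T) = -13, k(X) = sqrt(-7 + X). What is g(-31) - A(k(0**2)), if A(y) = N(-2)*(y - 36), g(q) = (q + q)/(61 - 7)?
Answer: -12667/27 + 13*I*sqrt(7) ≈ -469.15 + 34.395*I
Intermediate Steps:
g(q) = q/27 (g(q) = (2*q)/54 = (2*q)*(1/54) = q/27)
A(y) = 468 - 13*y (A(y) = -13*(y - 36) = -13*(-36 + y) = 468 - 13*y)
g(-31) - A(k(0**2)) = (1/27)*(-31) - (468 - 13*sqrt(-7 + 0**2)) = -31/27 - (468 - 13*sqrt(-7 + 0)) = -31/27 - (468 - 13*I*sqrt(7)) = -31/27 + (-468 + 13*I*sqrt(7)) = -12667/27 + 13*I*sqrt(7)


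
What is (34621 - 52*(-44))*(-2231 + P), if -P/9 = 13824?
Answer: -4674414123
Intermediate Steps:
P = -124416 (P = -9*13824 = -124416)
(34621 - 52*(-44))*(-2231 + P) = (34621 - 52*(-44))*(-2231 - 124416) = (34621 + 2288)*(-126647) = 36909*(-126647) = -4674414123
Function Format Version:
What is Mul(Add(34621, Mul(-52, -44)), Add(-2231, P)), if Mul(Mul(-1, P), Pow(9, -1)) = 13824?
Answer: -4674414123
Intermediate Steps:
P = -124416 (P = Mul(-9, 13824) = -124416)
Mul(Add(34621, Mul(-52, -44)), Add(-2231, P)) = Mul(Add(34621, Mul(-52, -44)), Add(-2231, -124416)) = Mul(Add(34621, 2288), -126647) = Mul(36909, -126647) = -4674414123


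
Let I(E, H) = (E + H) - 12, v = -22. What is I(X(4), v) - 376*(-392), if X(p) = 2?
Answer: 147360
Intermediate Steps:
I(E, H) = -12 + E + H
I(X(4), v) - 376*(-392) = (-12 + 2 - 22) - 376*(-392) = -32 + 147392 = 147360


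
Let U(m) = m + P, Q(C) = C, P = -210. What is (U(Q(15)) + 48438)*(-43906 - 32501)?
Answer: -3686102901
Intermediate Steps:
U(m) = -210 + m (U(m) = m - 210 = -210 + m)
(U(Q(15)) + 48438)*(-43906 - 32501) = ((-210 + 15) + 48438)*(-43906 - 32501) = (-195 + 48438)*(-76407) = 48243*(-76407) = -3686102901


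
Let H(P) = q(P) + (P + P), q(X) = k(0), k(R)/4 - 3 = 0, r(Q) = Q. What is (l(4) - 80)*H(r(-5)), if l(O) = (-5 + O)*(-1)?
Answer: -158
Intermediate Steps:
k(R) = 12 (k(R) = 12 + 4*0 = 12 + 0 = 12)
q(X) = 12
l(O) = 5 - O
H(P) = 12 + 2*P (H(P) = 12 + (P + P) = 12 + 2*P)
(l(4) - 80)*H(r(-5)) = ((5 - 1*4) - 80)*(12 + 2*(-5)) = ((5 - 4) - 80)*(12 - 10) = (1 - 80)*2 = -79*2 = -158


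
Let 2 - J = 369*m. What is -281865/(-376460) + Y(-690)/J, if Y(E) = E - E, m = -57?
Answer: 56373/75292 ≈ 0.74872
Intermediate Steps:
J = 21035 (J = 2 - 369*(-57) = 2 - 1*(-21033) = 2 + 21033 = 21035)
Y(E) = 0
-281865/(-376460) + Y(-690)/J = -281865/(-376460) + 0/21035 = -281865*(-1/376460) + 0*(1/21035) = 56373/75292 + 0 = 56373/75292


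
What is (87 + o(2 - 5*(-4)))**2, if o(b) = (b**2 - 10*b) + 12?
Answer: 131769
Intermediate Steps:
o(b) = 12 + b**2 - 10*b
(87 + o(2 - 5*(-4)))**2 = (87 + (12 + (2 - 5*(-4))**2 - 10*(2 - 5*(-4))))**2 = (87 + (12 + (2 + 20)**2 - 10*(2 + 20)))**2 = (87 + (12 + 22**2 - 10*22))**2 = (87 + (12 + 484 - 220))**2 = (87 + 276)**2 = 363**2 = 131769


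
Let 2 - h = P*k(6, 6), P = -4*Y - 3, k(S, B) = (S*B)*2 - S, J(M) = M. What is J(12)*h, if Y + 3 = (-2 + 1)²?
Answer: -3936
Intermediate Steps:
Y = -2 (Y = -3 + (-2 + 1)² = -3 + (-1)² = -3 + 1 = -2)
k(S, B) = -S + 2*B*S (k(S, B) = (B*S)*2 - S = 2*B*S - S = -S + 2*B*S)
P = 5 (P = -4*(-2) - 3 = 8 - 3 = 5)
h = -328 (h = 2 - 5*6*(-1 + 2*6) = 2 - 5*6*(-1 + 12) = 2 - 5*6*11 = 2 - 5*66 = 2 - 1*330 = 2 - 330 = -328)
J(12)*h = 12*(-328) = -3936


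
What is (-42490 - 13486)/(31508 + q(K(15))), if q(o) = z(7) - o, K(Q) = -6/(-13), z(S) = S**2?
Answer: -727688/410235 ≈ -1.7738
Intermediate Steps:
K(Q) = 6/13 (K(Q) = -6*(-1/13) = 6/13)
q(o) = 49 - o (q(o) = 7**2 - o = 49 - o)
(-42490 - 13486)/(31508 + q(K(15))) = (-42490 - 13486)/(31508 + (49 - 1*6/13)) = -55976/(31508 + (49 - 6/13)) = -55976/(31508 + 631/13) = -55976/410235/13 = -55976*13/410235 = -727688/410235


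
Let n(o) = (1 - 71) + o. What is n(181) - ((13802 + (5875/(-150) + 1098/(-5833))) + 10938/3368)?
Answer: -402386693581/29468316 ≈ -13655.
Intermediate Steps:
n(o) = -70 + o
n(181) - ((13802 + (5875/(-150) + 1098/(-5833))) + 10938/3368) = (-70 + 181) - ((13802 + (5875/(-150) + 1098/(-5833))) + 10938/3368) = 111 - ((13802 + (5875*(-1/150) + 1098*(-1/5833))) + 10938*(1/3368)) = 111 - ((13802 + (-235/6 - 1098/5833)) + 5469/1684) = 111 - ((13802 - 1377343/34998) + 5469/1684) = 111 - (481665053/34998 + 5469/1684) = 111 - 1*405657676657/29468316 = 111 - 405657676657/29468316 = -402386693581/29468316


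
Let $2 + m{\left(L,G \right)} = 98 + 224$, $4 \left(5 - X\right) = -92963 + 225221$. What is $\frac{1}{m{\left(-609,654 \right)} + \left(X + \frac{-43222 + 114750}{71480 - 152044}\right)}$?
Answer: $- \frac{40282}{1318848303} \approx -3.0543 \cdot 10^{-5}$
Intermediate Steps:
$X = - \frac{66119}{2}$ ($X = 5 - \frac{-92963 + 225221}{4} = 5 - \frac{66129}{2} = - \frac{66119}{2} \approx -33060.0$)
$m{\left(L,G \right)} = 320$ ($m{\left(L,G \right)} = -2 + \left(98 + 224\right) = -2 + 322 = 320$)
$\frac{1}{m{\left(-609,654 \right)} + \left(X + \frac{-43222 + 114750}{71480 - 152044}\right)} = \frac{1}{320 - \left(\frac{66119}{2} - \frac{-43222 + 114750}{71480 - 152044}\right)} = \frac{1}{320 - \left(\frac{66119}{2} - \frac{71528}{-80564}\right)} = \frac{1}{320 + \left(- \frac{66119}{2} + 71528 \left(- \frac{1}{80564}\right)\right)} = \frac{1}{320 - \frac{1331738543}{40282}} = \frac{1}{- \frac{1318848303}{40282}} = - \frac{40282}{1318848303}$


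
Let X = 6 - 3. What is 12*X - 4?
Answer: 32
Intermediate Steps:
X = 3
12*X - 4 = 12*3 - 4 = 36 - 4 = 32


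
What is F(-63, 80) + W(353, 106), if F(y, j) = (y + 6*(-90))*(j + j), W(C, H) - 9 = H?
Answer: -96365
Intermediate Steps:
W(C, H) = 9 + H
F(y, j) = 2*j*(-540 + y) (F(y, j) = (y - 540)*(2*j) = (-540 + y)*(2*j) = 2*j*(-540 + y))
F(-63, 80) + W(353, 106) = 2*80*(-540 - 63) + (9 + 106) = 2*80*(-603) + 115 = -96480 + 115 = -96365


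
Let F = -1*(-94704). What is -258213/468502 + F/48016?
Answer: 1998166125/1405974502 ≈ 1.4212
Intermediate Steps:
F = 94704
-258213/468502 + F/48016 = -258213/468502 + 94704/48016 = -258213*1/468502 + 94704*(1/48016) = -258213/468502 + 5919/3001 = 1998166125/1405974502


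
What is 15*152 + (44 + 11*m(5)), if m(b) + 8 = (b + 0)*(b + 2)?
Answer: 2621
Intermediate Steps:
m(b) = -8 + b*(2 + b) (m(b) = -8 + (b + 0)*(b + 2) = -8 + b*(2 + b))
15*152 + (44 + 11*m(5)) = 15*152 + (44 + 11*(-8 + 5**2 + 2*5)) = 2280 + (44 + 11*(-8 + 25 + 10)) = 2280 + (44 + 11*27) = 2280 + (44 + 297) = 2280 + 341 = 2621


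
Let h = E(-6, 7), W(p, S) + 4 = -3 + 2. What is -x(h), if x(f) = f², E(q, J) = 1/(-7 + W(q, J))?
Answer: -1/144 ≈ -0.0069444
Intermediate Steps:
W(p, S) = -5 (W(p, S) = -4 + (-3 + 2) = -4 - 1 = -5)
E(q, J) = -1/12 (E(q, J) = 1/(-7 - 5) = 1/(-12) = -1/12)
h = -1/12 ≈ -0.083333
-x(h) = -(-1/12)² = -1*1/144 = -1/144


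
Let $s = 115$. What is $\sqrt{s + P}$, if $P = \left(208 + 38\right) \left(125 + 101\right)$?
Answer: $\sqrt{55711} \approx 236.03$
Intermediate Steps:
$P = 55596$ ($P = 246 \cdot 226 = 55596$)
$\sqrt{s + P} = \sqrt{115 + 55596} = \sqrt{55711}$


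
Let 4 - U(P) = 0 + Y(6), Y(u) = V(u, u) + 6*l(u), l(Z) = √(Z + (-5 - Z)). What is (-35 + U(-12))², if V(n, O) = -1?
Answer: 720 + 360*I*√5 ≈ 720.0 + 804.98*I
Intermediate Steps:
l(Z) = I*√5 (l(Z) = √(-5) = I*√5)
Y(u) = -1 + 6*I*√5 (Y(u) = -1 + 6*(I*√5) = -1 + 6*I*√5)
U(P) = 5 - 6*I*√5 (U(P) = 4 - (0 + (-1 + 6*I*√5)) = 4 - (-1 + 6*I*√5) = 4 + (1 - 6*I*√5) = 5 - 6*I*√5)
(-35 + U(-12))² = (-35 + (5 - 6*I*√5))² = (-30 - 6*I*√5)²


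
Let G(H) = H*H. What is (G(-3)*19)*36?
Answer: 6156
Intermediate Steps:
G(H) = H**2
(G(-3)*19)*36 = ((-3)**2*19)*36 = (9*19)*36 = 171*36 = 6156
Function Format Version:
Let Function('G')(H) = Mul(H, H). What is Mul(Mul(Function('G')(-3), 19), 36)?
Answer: 6156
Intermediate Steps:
Function('G')(H) = Pow(H, 2)
Mul(Mul(Function('G')(-3), 19), 36) = Mul(Mul(Pow(-3, 2), 19), 36) = Mul(Mul(9, 19), 36) = Mul(171, 36) = 6156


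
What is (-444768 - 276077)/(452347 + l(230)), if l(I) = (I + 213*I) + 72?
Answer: -720845/501639 ≈ -1.4370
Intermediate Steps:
l(I) = 72 + 214*I (l(I) = 214*I + 72 = 72 + 214*I)
(-444768 - 276077)/(452347 + l(230)) = (-444768 - 276077)/(452347 + (72 + 214*230)) = -720845/(452347 + (72 + 49220)) = -720845/(452347 + 49292) = -720845/501639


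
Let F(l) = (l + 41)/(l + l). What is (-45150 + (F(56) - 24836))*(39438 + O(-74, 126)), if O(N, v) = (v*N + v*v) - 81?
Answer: -359850121515/112 ≈ -3.2129e+9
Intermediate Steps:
F(l) = (41 + l)/(2*l) (F(l) = (41 + l)/((2*l)) = (41 + l)*(1/(2*l)) = (41 + l)/(2*l))
O(N, v) = -81 + v² + N*v (O(N, v) = (N*v + v²) - 81 = (v² + N*v) - 81 = -81 + v² + N*v)
(-45150 + (F(56) - 24836))*(39438 + O(-74, 126)) = (-45150 + ((½)*(41 + 56)/56 - 24836))*(39438 + (-81 + 126² - 74*126)) = (-45150 + ((½)*(1/56)*97 - 24836))*(39438 + (-81 + 15876 - 9324)) = (-45150 + (97/112 - 24836))*(39438 + 6471) = (-45150 - 2781535/112)*45909 = -7838335/112*45909 = -359850121515/112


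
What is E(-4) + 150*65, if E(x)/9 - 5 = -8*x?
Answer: 10083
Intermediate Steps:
E(x) = 45 - 72*x (E(x) = 45 + 9*(-8*x) = 45 - 72*x)
E(-4) + 150*65 = (45 - 72*(-4)) + 150*65 = (45 + 288) + 9750 = 333 + 9750 = 10083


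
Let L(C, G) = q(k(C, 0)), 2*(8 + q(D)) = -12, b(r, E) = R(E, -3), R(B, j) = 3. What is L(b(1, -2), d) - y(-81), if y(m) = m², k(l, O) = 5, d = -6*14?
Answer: -6575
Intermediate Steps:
b(r, E) = 3
d = -84
q(D) = -14 (q(D) = -8 + (½)*(-12) = -8 - 6 = -14)
L(C, G) = -14
L(b(1, -2), d) - y(-81) = -14 - 1*(-81)² = -14 - 1*6561 = -14 - 6561 = -6575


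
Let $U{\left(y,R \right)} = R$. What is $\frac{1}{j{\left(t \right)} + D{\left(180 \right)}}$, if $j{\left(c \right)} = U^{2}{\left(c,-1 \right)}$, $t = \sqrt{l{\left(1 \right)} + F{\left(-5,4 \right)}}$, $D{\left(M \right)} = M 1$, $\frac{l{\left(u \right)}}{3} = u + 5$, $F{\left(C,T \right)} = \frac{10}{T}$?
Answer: $\frac{1}{181} \approx 0.0055249$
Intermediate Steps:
$l{\left(u \right)} = 15 + 3 u$ ($l{\left(u \right)} = 3 \left(u + 5\right) = 3 \left(5 + u\right) = 15 + 3 u$)
$D{\left(M \right)} = M$
$t = \frac{\sqrt{82}}{2}$ ($t = \sqrt{\left(15 + 3 \cdot 1\right) + \frac{10}{4}} = \sqrt{\left(15 + 3\right) + 10 \cdot \frac{1}{4}} = \sqrt{18 + \frac{5}{2}} = \sqrt{\frac{41}{2}} = \frac{\sqrt{82}}{2} \approx 4.5277$)
$j{\left(c \right)} = 1$ ($j{\left(c \right)} = \left(-1\right)^{2} = 1$)
$\frac{1}{j{\left(t \right)} + D{\left(180 \right)}} = \frac{1}{1 + 180} = \frac{1}{181}$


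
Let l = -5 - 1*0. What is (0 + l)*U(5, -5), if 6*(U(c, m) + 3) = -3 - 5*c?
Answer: 115/3 ≈ 38.333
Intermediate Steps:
U(c, m) = -7/2 - 5*c/6 (U(c, m) = -3 + (-3 - 5*c)/6 = -3 + (-1/2 - 5*c/6) = -7/2 - 5*c/6)
l = -5 (l = -5 + 0 = -5)
(0 + l)*U(5, -5) = (0 - 5)*(-7/2 - 5/6*5) = -5*(-7/2 - 25/6) = -5*(-23/3) = 115/3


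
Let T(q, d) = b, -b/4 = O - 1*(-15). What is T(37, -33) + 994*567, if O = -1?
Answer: 563542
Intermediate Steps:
b = -56 (b = -4*(-1 - 1*(-15)) = -4*(-1 + 15) = -4*14 = -56)
T(q, d) = -56
T(37, -33) + 994*567 = -56 + 994*567 = -56 + 563598 = 563542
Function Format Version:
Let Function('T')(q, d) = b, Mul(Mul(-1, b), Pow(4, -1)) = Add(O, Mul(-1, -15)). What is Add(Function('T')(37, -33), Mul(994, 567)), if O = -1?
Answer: 563542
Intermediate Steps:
b = -56 (b = Mul(-4, Add(-1, Mul(-1, -15))) = Mul(-4, Add(-1, 15)) = Mul(-4, 14) = -56)
Function('T')(q, d) = -56
Add(Function('T')(37, -33), Mul(994, 567)) = Add(-56, Mul(994, 567)) = Add(-56, 563598) = 563542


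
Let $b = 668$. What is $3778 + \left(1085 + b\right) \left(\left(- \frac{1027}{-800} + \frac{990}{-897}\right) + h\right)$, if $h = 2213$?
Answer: $\frac{928929053369}{239200} \approx 3.8835 \cdot 10^{6}$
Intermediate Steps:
$3778 + \left(1085 + b\right) \left(\left(- \frac{1027}{-800} + \frac{990}{-897}\right) + h\right) = 3778 + \left(1085 + 668\right) \left(\left(- \frac{1027}{-800} + \frac{990}{-897}\right) + 2213\right) = 3778 + 1753 \left(\left(\left(-1027\right) \left(- \frac{1}{800}\right) + 990 \left(- \frac{1}{897}\right)\right) + 2213\right) = 3778 + 1753 \left(\left(\frac{1027}{800} - \frac{330}{299}\right) + 2213\right) = 3778 + 1753 \left(\frac{43073}{239200} + 2213\right) = 3778 + 1753 \cdot \frac{529392673}{239200} = 3778 + \frac{928025355769}{239200} = \frac{928929053369}{239200}$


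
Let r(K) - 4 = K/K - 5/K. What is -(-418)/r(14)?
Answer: 5852/65 ≈ 90.031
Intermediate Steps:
r(K) = 5 - 5/K (r(K) = 4 + (K/K - 5/K) = 4 + (1 - 5/K) = 5 - 5/K)
-(-418)/r(14) = -(-418)/(5 - 5/14) = -(-418)/65/14 = -(-418)*14/65 = -1*(-5852/65) = 5852/65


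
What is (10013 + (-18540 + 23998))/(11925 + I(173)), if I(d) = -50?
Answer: 15471/11875 ≈ 1.3028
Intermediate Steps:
(10013 + (-18540 + 23998))/(11925 + I(173)) = (10013 + (-18540 + 23998))/(11925 - 50) = (10013 + 5458)/11875 = 15471*(1/11875) = 15471/11875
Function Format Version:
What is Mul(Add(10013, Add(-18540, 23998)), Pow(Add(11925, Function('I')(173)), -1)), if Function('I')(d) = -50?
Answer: Rational(15471, 11875) ≈ 1.3028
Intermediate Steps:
Mul(Add(10013, Add(-18540, 23998)), Pow(Add(11925, Function('I')(173)), -1)) = Mul(Add(10013, Add(-18540, 23998)), Pow(Add(11925, -50), -1)) = Mul(Add(10013, 5458), Pow(11875, -1)) = Mul(15471, Rational(1, 11875)) = Rational(15471, 11875)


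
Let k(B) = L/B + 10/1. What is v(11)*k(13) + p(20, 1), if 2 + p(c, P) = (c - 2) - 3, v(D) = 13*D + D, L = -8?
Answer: 18957/13 ≈ 1458.2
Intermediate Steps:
v(D) = 14*D
p(c, P) = -7 + c (p(c, P) = -2 + ((c - 2) - 3) = -2 + ((-2 + c) - 3) = -2 + (-5 + c) = -7 + c)
k(B) = 10 - 8/B (k(B) = -8/B + 10/1 = -8/B + 10*1 = -8/B + 10 = 10 - 8/B)
v(11)*k(13) + p(20, 1) = (14*11)*(10 - 8/13) + (-7 + 20) = 154*(10 - 8*1/13) + 13 = 154*(10 - 8/13) + 13 = 154*(122/13) + 13 = 18788/13 + 13 = 18957/13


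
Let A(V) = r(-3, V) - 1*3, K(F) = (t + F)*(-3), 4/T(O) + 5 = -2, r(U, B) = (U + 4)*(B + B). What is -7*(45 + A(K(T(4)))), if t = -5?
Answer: -528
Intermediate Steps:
r(U, B) = 2*B*(4 + U) (r(U, B) = (4 + U)*(2*B) = 2*B*(4 + U))
T(O) = -4/7 (T(O) = 4/(-5 - 2) = 4/(-7) = 4*(-1/7) = -4/7)
K(F) = 15 - 3*F (K(F) = (-5 + F)*(-3) = 15 - 3*F)
A(V) = -3 + 2*V (A(V) = 2*V*(4 - 3) - 1*3 = 2*V*1 - 3 = 2*V - 3 = -3 + 2*V)
-7*(45 + A(K(T(4)))) = -7*(45 + (-3 + 2*(15 - 3*(-4/7)))) = -7*(45 + (-3 + 2*(15 + 12/7))) = -7*(45 + (-3 + 2*(117/7))) = -7*(45 + (-3 + 234/7)) = -7*(45 + 213/7) = -7*528/7 = -528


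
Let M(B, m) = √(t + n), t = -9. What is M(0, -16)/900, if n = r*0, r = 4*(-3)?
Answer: I/300 ≈ 0.0033333*I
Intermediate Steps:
r = -12
n = 0 (n = -12*0 = 0)
M(B, m) = 3*I (M(B, m) = √(-9 + 0) = √(-9) = 3*I)
M(0, -16)/900 = (3*I)/900 = (3*I)*(1/900) = I/300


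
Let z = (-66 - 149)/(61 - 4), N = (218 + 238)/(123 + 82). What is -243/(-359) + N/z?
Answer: 1379097/15822925 ≈ 0.087158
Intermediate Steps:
N = 456/205 ≈ 2.2244
z = -215/57 ≈ -3.7719
-243/(-359) + N/z = -243/(-359) + 456/(205*(-215/57)) = -243*(-1/359) + (456/205)*(-57/215) = 243/359 - 25992/44075 = 1379097/15822925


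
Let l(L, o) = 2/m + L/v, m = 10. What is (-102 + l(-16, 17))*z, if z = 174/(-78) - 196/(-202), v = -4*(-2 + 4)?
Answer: 165169/1313 ≈ 125.80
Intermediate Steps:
v = -8 (v = -4*2 = -8)
l(L, o) = ⅕ - L/8 (l(L, o) = 2/10 + L/(-8) = 2*(⅒) + L*(-⅛) = ⅕ - L/8)
z = -1655/1313 (z = 174*(-1/78) - 196*(-1/202) = -29/13 + 98/101 = -1655/1313 ≈ -1.2605)
(-102 + l(-16, 17))*z = (-102 + (⅕ - ⅛*(-16)))*(-1655/1313) = (-102 + (⅕ + 2))*(-1655/1313) = (-102 + 11/5)*(-1655/1313) = -499/5*(-1655/1313) = 165169/1313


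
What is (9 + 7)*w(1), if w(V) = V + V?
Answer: 32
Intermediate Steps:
w(V) = 2*V
(9 + 7)*w(1) = (9 + 7)*(2*1) = 16*2 = 32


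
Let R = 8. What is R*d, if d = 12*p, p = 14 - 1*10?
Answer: 384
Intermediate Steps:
p = 4 (p = 14 - 10 = 4)
d = 48 (d = 12*4 = 48)
R*d = 8*48 = 384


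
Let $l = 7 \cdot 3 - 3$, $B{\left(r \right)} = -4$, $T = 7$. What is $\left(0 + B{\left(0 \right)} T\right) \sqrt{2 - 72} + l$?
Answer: $18 - 28 i \sqrt{70} \approx 18.0 - 234.26 i$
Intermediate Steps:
$l = 18$ ($l = 21 - 3 = 18$)
$\left(0 + B{\left(0 \right)} T\right) \sqrt{2 - 72} + l = \left(0 - 28\right) \sqrt{2 - 72} + 18 = \left(0 - 28\right) \sqrt{-70} + 18 = - 28 i \sqrt{70} + 18 = 18 - 28 i \sqrt{70}$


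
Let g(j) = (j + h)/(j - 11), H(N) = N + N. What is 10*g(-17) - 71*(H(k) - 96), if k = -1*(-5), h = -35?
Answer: 42872/7 ≈ 6124.6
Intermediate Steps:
k = 5
H(N) = 2*N
g(j) = (-35 + j)/(-11 + j) (g(j) = (j - 35)/(j - 11) = (-35 + j)/(-11 + j))
10*g(-17) - 71*(H(k) - 96) = 10*((-35 - 17)/(-11 - 17)) - 71*(2*5 - 96) = 10*(-52/(-28)) - 71*(10 - 96) = 10*(-1/28*(-52)) - 71*(-86) = 10*(13/7) - 1*(-6106) = 130/7 + 6106 = 42872/7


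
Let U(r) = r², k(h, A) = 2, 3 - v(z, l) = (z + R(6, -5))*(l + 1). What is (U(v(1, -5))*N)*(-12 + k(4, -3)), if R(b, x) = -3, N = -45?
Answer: 11250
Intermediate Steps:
v(z, l) = 3 - (1 + l)*(-3 + z) (v(z, l) = 3 - (z - 3)*(l + 1) = 3 - (-3 + z)*(1 + l) = 3 - (1 + l)*(-3 + z))
(U(v(1, -5))*N)*(-12 + k(4, -3)) = ((6 - 1*1 + 3*(-5) - 1*(-5)*1)²*(-45))*(-12 + 2) = ((6 - 1 - 15 + 5)²*(-45))*(-10) = ((-5)²*(-45))*(-10) = (25*(-45))*(-10) = -1125*(-10) = 11250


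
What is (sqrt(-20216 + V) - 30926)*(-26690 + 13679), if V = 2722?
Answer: 402378186 - 13011*I*sqrt(17494) ≈ 4.0238e+8 - 1.7209e+6*I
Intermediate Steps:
(sqrt(-20216 + V) - 30926)*(-26690 + 13679) = (sqrt(-20216 + 2722) - 30926)*(-26690 + 13679) = (sqrt(-17494) - 30926)*(-13011) = (I*sqrt(17494) - 30926)*(-13011) = (-30926 + I*sqrt(17494))*(-13011) = 402378186 - 13011*I*sqrt(17494)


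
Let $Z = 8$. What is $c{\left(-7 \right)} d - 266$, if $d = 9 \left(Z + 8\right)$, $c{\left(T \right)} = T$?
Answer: $-1274$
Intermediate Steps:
$d = 144$ ($d = 9 \left(8 + 8\right) = 9 \cdot 16 = 144$)
$c{\left(-7 \right)} d - 266 = \left(-7\right) 144 - 266 = -1008 - 266 = -1274$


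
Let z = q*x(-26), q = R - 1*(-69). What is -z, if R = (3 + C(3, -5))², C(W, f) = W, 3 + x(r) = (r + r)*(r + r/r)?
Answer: -136185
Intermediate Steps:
x(r) = -3 + 2*r*(1 + r) (x(r) = -3 + (r + r)*(r + r/r) = -3 + (2*r)*(r + 1) = -3 + (2*r)*(1 + r) = -3 + 2*r*(1 + r))
R = 36 (R = (3 + 3)² = 6² = 36)
q = 105 (q = 36 - 1*(-69) = 36 + 69 = 105)
z = 136185 (z = 105*(-3 + 2*(-26) + 2*(-26)²) = 105*(-3 - 52 + 2*676) = 105*(-3 - 52 + 1352) = 105*1297 = 136185)
-z = -1*136185 = -136185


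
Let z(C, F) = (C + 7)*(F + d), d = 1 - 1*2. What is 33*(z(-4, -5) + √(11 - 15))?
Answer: -594 + 66*I ≈ -594.0 + 66.0*I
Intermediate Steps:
d = -1 (d = 1 - 2 = -1)
z(C, F) = (-1 + F)*(7 + C) (z(C, F) = (C + 7)*(F - 1) = (7 + C)*(-1 + F) = (-1 + F)*(7 + C))
33*(z(-4, -5) + √(11 - 15)) = 33*((-7 - 1*(-4) + 7*(-5) - 4*(-5)) + √(11 - 15)) = 33*((-7 + 4 - 35 + 20) + √(-4)) = 33*(-18 + 2*I) = -594 + 66*I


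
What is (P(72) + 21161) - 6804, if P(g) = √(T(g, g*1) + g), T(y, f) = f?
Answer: 14369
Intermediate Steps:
P(g) = √2*√g (P(g) = √(g*1 + g) = √(g + g) = √(2*g) = √2*√g)
(P(72) + 21161) - 6804 = (√2*√72 + 21161) - 6804 = (√2*(6*√2) + 21161) - 6804 = (12 + 21161) - 6804 = 21173 - 6804 = 14369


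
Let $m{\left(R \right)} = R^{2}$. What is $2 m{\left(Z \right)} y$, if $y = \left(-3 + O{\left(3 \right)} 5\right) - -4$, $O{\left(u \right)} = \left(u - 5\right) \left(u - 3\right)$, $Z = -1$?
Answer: $2$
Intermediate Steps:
$O{\left(u \right)} = \left(-5 + u\right) \left(-3 + u\right)$
$y = 1$ ($y = \left(-3 + \left(15 + 3^{2} - 24\right) 5\right) - -4 = \left(-3 + \left(15 + 9 - 24\right) 5\right) + 4 = \left(-3 + 0 \cdot 5\right) + 4 = \left(-3 + 0\right) + 4 = -3 + 4 = 1$)
$2 m{\left(Z \right)} y = 2 \left(-1\right)^{2} \cdot 1 = 2 \cdot 1 \cdot 1 = 2 \cdot 1 = 2$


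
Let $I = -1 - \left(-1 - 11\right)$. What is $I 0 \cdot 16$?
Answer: $0$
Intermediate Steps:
$I = 11$ ($I = -1 - \left(-1 - 11\right) = -1 - -12 = -1 + 12 = 11$)
$I 0 \cdot 16 = 11 \cdot 0 \cdot 16 = 0 \cdot 16 = 0$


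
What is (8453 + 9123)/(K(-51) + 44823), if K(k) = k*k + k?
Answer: 17576/47373 ≈ 0.37101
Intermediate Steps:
K(k) = k + k² (K(k) = k² + k = k + k²)
(8453 + 9123)/(K(-51) + 44823) = (8453 + 9123)/(-51*(1 - 51) + 44823) = 17576/(-51*(-50) + 44823) = 17576/(2550 + 44823) = 17576/47373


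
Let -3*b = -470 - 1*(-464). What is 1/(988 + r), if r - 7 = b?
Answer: 1/997 ≈ 0.0010030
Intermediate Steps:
b = 2 (b = -(-470 - 1*(-464))/3 = -(-470 + 464)/3 = -1/3*(-6) = 2)
r = 9 (r = 7 + 2 = 9)
1/(988 + r) = 1/(988 + 9) = 1/997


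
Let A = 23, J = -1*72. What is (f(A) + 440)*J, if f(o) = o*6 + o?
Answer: -43272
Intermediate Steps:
J = -72
f(o) = 7*o (f(o) = 6*o + o = 7*o)
(f(A) + 440)*J = (7*23 + 440)*(-72) = (161 + 440)*(-72) = 601*(-72) = -43272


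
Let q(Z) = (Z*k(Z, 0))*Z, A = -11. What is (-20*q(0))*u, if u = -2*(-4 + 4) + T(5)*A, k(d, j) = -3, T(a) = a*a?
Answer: 0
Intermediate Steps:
T(a) = a²
q(Z) = -3*Z² (q(Z) = (Z*(-3))*Z = (-3*Z)*Z = -3*Z²)
u = -275 (u = -2*(-4 + 4) + 5²*(-11) = -2*0 + 25*(-11) = 0 - 275 = -275)
(-20*q(0))*u = -(-60)*0²*(-275) = -(-60)*0*(-275) = -20*0*(-275) = 0*(-275) = 0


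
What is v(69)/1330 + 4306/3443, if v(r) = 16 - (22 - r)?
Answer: 849127/654170 ≈ 1.2980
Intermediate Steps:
v(r) = -6 + r (v(r) = 16 + (-22 + r) = -6 + r)
v(69)/1330 + 4306/3443 = (-6 + 69)/1330 + 4306/3443 = 63*(1/1330) + 4306*(1/3443) = 9/190 + 4306/3443 = 849127/654170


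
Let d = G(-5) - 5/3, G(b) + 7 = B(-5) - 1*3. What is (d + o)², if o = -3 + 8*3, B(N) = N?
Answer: 169/9 ≈ 18.778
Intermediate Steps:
G(b) = -15 (G(b) = -7 + (-5 - 1*3) = -7 + (-5 - 3) = -7 - 8 = -15)
o = 21 (o = -3 + 24 = 21)
d = -50/3 (d = -15 - 5/3 = -50/3 ≈ -16.667)
(d + o)² = (-50/3 + 21)² = (13/3)² = 169/9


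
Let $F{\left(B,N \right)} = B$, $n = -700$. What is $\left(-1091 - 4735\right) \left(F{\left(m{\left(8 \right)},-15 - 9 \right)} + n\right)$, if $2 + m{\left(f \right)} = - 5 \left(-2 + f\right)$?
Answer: $4264632$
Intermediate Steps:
$m{\left(f \right)} = 8 - 5 f$ ($m{\left(f \right)} = -2 - 5 \left(-2 + f\right) = -2 - \left(-10 + 5 f\right) = 8 - 5 f$)
$\left(-1091 - 4735\right) \left(F{\left(m{\left(8 \right)},-15 - 9 \right)} + n\right) = \left(-1091 - 4735\right) \left(\left(8 - 40\right) - 700\right) = - 5826 \left(\left(8 - 40\right) - 700\right) = - 5826 \left(-32 - 700\right) = \left(-5826\right) \left(-732\right) = 4264632$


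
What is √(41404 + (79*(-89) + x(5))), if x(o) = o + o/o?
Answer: √34379 ≈ 185.42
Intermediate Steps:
x(o) = 1 + o (x(o) = o + 1 = 1 + o)
√(41404 + (79*(-89) + x(5))) = √(41404 + (79*(-89) + (1 + 5))) = √(41404 + (-7031 + 6)) = √(41404 - 7025) = √34379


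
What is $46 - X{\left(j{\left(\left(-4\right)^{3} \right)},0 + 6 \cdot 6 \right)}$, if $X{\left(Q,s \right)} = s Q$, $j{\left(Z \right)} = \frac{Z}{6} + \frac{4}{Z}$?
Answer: $\frac{1729}{4} \approx 432.25$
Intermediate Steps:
$j{\left(Z \right)} = \frac{4}{Z} + \frac{Z}{6}$ ($j{\left(Z \right)} = Z \frac{1}{6} + \frac{4}{Z} = \frac{Z}{6} + \frac{4}{Z} = \frac{4}{Z} + \frac{Z}{6}$)
$X{\left(Q,s \right)} = Q s$
$46 - X{\left(j{\left(\left(-4\right)^{3} \right)},0 + 6 \cdot 6 \right)} = 46 - \left(\frac{4}{\left(-4\right)^{3}} + \frac{\left(-4\right)^{3}}{6}\right) \left(0 + 6 \cdot 6\right) = 46 - \left(\frac{4}{-64} + \frac{1}{6} \left(-64\right)\right) \left(0 + 36\right) = 46 - \left(4 \left(- \frac{1}{64}\right) - \frac{32}{3}\right) 36 = 46 - \left(- \frac{1}{16} - \frac{32}{3}\right) 36 = 46 - \left(- \frac{515}{48}\right) 36 = 46 - - \frac{1545}{4} = 46 + \frac{1545}{4} = \frac{1729}{4}$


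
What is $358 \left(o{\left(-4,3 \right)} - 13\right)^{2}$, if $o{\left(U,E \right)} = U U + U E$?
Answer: $28998$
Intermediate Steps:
$o{\left(U,E \right)} = U^{2} + E U$
$358 \left(o{\left(-4,3 \right)} - 13\right)^{2} = 358 \left(- 4 \left(3 - 4\right) - 13\right)^{2} = 358 \left(\left(-4\right) \left(-1\right) - 13\right)^{2} = 358 \left(4 - 13\right)^{2} = 358 \left(-9\right)^{2} = 358 \cdot 81 = 28998$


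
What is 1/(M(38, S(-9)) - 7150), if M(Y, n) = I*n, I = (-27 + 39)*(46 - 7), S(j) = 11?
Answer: -1/2002 ≈ -0.00049950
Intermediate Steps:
I = 468 (I = 12*39 = 468)
M(Y, n) = 468*n
1/(M(38, S(-9)) - 7150) = 1/(468*11 - 7150) = 1/(5148 - 7150) = 1/(-2002) = -1/2002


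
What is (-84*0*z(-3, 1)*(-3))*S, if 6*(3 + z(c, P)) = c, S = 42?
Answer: 0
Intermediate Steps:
z(c, P) = -3 + c/6
(-84*0*z(-3, 1)*(-3))*S = -84*0*(-3 + (1/6)*(-3))*(-3)*42 = -84*0*(-3 - 1/2)*(-3)*42 = -84*0*(-7/2)*(-3)*42 = -0*(-3)*42 = -84*0*42 = 0*42 = 0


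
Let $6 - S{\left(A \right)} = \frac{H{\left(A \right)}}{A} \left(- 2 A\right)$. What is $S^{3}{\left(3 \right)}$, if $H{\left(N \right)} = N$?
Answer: $1728$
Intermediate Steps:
$S{\left(A \right)} = 6 + 2 A$ ($S{\left(A \right)} = 6 - \frac{A}{A} \left(- 2 A\right) = 6 - 1 \left(- 2 A\right) = 6 - - 2 A = 6 + 2 A$)
$S^{3}{\left(3 \right)} = \left(6 + 2 \cdot 3\right)^{3} = \left(6 + 6\right)^{3} = 12^{3} = 1728$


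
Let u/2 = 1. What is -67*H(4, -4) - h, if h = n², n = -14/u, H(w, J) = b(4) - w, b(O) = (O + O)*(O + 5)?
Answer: -4605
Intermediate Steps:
b(O) = 2*O*(5 + O) (b(O) = (2*O)*(5 + O) = 2*O*(5 + O))
H(w, J) = 72 - w (H(w, J) = 2*4*(5 + 4) - w = 2*4*9 - w = 72 - w)
u = 2 (u = 2*1 = 2)
n = -7 (n = -14/2 = -14*½ = -7)
h = 49 (h = (-7)² = 49)
-67*H(4, -4) - h = -67*(72 - 1*4) - 1*49 = -67*(72 - 4) - 49 = -67*68 - 49 = -4556 - 49 = -4605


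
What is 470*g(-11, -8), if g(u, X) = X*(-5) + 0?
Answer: 18800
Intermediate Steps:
g(u, X) = -5*X (g(u, X) = -5*X + 0 = -5*X)
470*g(-11, -8) = 470*(-5*(-8)) = 470*40 = 18800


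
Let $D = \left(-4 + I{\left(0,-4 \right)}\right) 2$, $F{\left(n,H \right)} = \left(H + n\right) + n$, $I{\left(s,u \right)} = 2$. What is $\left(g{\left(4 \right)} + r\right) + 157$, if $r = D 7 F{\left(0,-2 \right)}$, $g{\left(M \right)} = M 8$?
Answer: $245$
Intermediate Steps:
$g{\left(M \right)} = 8 M$
$F{\left(n,H \right)} = H + 2 n$
$D = -4$ ($D = \left(-4 + 2\right) 2 = \left(-2\right) 2 = -4$)
$r = 56$ ($r = \left(-4\right) 7 \left(-2 + 2 \cdot 0\right) = - 28 \left(-2 + 0\right) = \left(-28\right) \left(-2\right) = 56$)
$\left(g{\left(4 \right)} + r\right) + 157 = \left(8 \cdot 4 + 56\right) + 157 = \left(32 + 56\right) + 157 = 88 + 157 = 245$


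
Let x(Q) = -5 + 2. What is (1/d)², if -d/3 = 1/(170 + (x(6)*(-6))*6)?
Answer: 77284/9 ≈ 8587.1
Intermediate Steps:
x(Q) = -3
d = -3/278 (d = -3/(170 - 3*(-6)*6) = -3/(170 + 18*6) = -3/(170 + 108) = -3/278 ≈ -0.010791)
(1/d)² = (1/(-3/278))² = (-278/3)² = 77284/9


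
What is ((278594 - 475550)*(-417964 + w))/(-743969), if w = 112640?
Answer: -60135393744/743969 ≈ -80831.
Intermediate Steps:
((278594 - 475550)*(-417964 + w))/(-743969) = ((278594 - 475550)*(-417964 + 112640))/(-743969) = -196956*(-305324)*(-1/743969) = 60135393744*(-1/743969) = -60135393744/743969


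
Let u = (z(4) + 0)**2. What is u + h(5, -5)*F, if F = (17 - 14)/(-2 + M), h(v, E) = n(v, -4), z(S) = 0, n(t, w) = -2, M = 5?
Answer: -2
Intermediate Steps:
u = 0 (u = (0 + 0)**2 = 0**2 = 0)
h(v, E) = -2
F = 1 (F = (17 - 14)/(-2 + 5) = 3/3 = 3*(1/3) = 1)
u + h(5, -5)*F = 0 - 2*1 = 0 - 2 = -2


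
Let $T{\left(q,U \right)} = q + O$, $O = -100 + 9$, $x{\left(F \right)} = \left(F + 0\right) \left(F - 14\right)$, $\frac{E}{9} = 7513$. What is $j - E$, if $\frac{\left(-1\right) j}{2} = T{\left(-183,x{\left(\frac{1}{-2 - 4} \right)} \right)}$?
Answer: $-67069$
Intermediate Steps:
$E = 67617$ ($E = 9 \cdot 7513 = 67617$)
$x{\left(F \right)} = F \left(-14 + F\right)$
$O = -91$
$T{\left(q,U \right)} = -91 + q$ ($T{\left(q,U \right)} = q - 91 = -91 + q$)
$j = 548$ ($j = - 2 \left(-91 - 183\right) = \left(-2\right) \left(-274\right) = 548$)
$j - E = 548 - 67617 = -67069$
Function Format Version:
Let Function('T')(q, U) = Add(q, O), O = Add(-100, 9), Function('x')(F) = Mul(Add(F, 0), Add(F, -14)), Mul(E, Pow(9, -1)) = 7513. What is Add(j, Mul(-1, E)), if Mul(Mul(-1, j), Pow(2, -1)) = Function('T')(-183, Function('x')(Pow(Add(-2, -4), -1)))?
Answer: -67069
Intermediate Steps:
E = 67617 (E = Mul(9, 7513) = 67617)
Function('x')(F) = Mul(F, Add(-14, F))
O = -91
Function('T')(q, U) = Add(-91, q) (Function('T')(q, U) = Add(q, -91) = Add(-91, q))
j = 548 (j = Mul(-2, Add(-91, -183)) = Mul(-2, -274) = 548)
Add(j, Mul(-1, E)) = Add(548, Mul(-1, 67617)) = Add(548, -67617) = -67069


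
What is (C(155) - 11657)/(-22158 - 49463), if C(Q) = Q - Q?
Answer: 11657/71621 ≈ 0.16276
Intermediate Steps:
C(Q) = 0
(C(155) - 11657)/(-22158 - 49463) = (0 - 11657)/(-22158 - 49463) = -11657/(-71621) = -11657*(-1/71621) = 11657/71621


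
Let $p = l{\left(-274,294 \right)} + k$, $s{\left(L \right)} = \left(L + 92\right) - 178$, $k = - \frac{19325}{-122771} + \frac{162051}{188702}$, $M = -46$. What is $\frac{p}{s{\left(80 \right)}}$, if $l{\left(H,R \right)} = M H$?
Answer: $- \frac{292022089211639}{139002799452} \approx -2100.8$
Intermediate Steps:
$k = \frac{23541829471}{23167133242}$ ($k = \left(-19325\right) \left(- \frac{1}{122771}\right) + 162051 \cdot \frac{1}{188702} = \frac{19325}{122771} + \frac{162051}{188702} = \frac{23541829471}{23167133242} \approx 1.0162$)
$l{\left(H,R \right)} = - 46 H$
$s{\left(L \right)} = -86 + L$ ($s{\left(L \right)} = \left(92 + L\right) - 178 = -86 + L$)
$p = \frac{292022089211639}{23167133242}$ ($p = \left(-46\right) \left(-274\right) + \frac{23541829471}{23167133242} = 12604 + \frac{23541829471}{23167133242} = \frac{292022089211639}{23167133242} \approx 12605.0$)
$\frac{p}{s{\left(80 \right)}} = \frac{292022089211639}{23167133242 \left(-86 + 80\right)} = \frac{292022089211639}{23167133242 \left(-6\right)} = \frac{292022089211639}{23167133242} \left(- \frac{1}{6}\right) = - \frac{292022089211639}{139002799452}$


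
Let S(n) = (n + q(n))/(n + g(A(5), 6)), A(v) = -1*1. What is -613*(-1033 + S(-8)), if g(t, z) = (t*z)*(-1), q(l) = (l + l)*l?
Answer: 670009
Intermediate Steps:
A(v) = -1
q(l) = 2*l**2 (q(l) = (2*l)*l = 2*l**2)
g(t, z) = -t*z
S(n) = (n + 2*n**2)/(6 + n) (S(n) = (n + 2*n**2)/(n - 1*(-1)*6) = (n + 2*n**2)/(n + 6) = (n + 2*n**2)/(6 + n))
-613*(-1033 + S(-8)) = -613*(-1033 - 8*(1 + 2*(-8))/(6 - 8)) = -613*(-1033 - 8*(1 - 16)/(-2)) = -613*(-1033 - 8*(-1/2)*(-15)) = -613*(-1033 - 60) = -613*(-1093) = 670009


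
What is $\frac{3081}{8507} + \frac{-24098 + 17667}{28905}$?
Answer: $\frac{730804}{5231805} \approx 0.13968$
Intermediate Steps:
$\frac{3081}{8507} + \frac{-24098 + 17667}{28905} = 3081 \cdot \frac{1}{8507} - \frac{6431}{28905} = \frac{3081}{8507} - \frac{6431}{28905} = \frac{730804}{5231805}$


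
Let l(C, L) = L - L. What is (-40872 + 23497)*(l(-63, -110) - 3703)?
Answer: 64339625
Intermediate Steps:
l(C, L) = 0
(-40872 + 23497)*(l(-63, -110) - 3703) = (-40872 + 23497)*(0 - 3703) = -17375*(-3703) = 64339625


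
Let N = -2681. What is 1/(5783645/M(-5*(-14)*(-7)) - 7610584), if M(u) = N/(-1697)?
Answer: -383/1512732877 ≈ -2.5318e-7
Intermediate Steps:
M(u) = 2681/1697 (M(u) = -2681/(-1697) = -2681*(-1/1697) = 2681/1697)
1/(5783645/M(-5*(-14)*(-7)) - 7610584) = 1/(5783645/(2681/1697) - 7610584) = 1/(5783645*(1697/2681) - 7610584) = 1/(1402120795/383 - 7610584) = 1/(-1512732877/383) = -383/1512732877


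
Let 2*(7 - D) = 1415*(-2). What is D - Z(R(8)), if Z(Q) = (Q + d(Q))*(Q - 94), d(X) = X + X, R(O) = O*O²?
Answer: -640626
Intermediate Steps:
R(O) = O³
d(X) = 2*X
D = 1422 (D = 7 - 1415*(-2)/2 = 7 - ½*(-2830) = 7 + 1415 = 1422)
Z(Q) = 3*Q*(-94 + Q) (Z(Q) = (Q + 2*Q)*(Q - 94) = (3*Q)*(-94 + Q) = 3*Q*(-94 + Q))
D - Z(R(8)) = 1422 - 3*8³*(-94 + 8³) = 1422 - 3*512*(-94 + 512) = 1422 - 3*512*418 = 1422 - 1*642048 = 1422 - 642048 = -640626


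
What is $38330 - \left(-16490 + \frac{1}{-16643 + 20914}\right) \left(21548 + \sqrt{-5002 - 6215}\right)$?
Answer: $\frac{1517763252802}{4271} + \frac{70428789 i \sqrt{11217}}{4271} \approx 3.5536 \cdot 10^{8} + 1.7465 \cdot 10^{6} i$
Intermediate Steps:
$38330 - \left(-16490 + \frac{1}{-16643 + 20914}\right) \left(21548 + \sqrt{-5002 - 6215}\right) = 38330 - \left(-16490 + \frac{1}{4271}\right) \left(21548 + \sqrt{-11217}\right) = 38330 - \left(-16490 + \frac{1}{4271}\right) \left(21548 + i \sqrt{11217}\right) = 38330 - - \frac{70428789 \left(21548 + i \sqrt{11217}\right)}{4271} = 38330 - \left(- \frac{1517599545372}{4271} - \frac{70428789 i \sqrt{11217}}{4271}\right) = 38330 + \left(\frac{1517599545372}{4271} + \frac{70428789 i \sqrt{11217}}{4271}\right) = \frac{1517763252802}{4271} + \frac{70428789 i \sqrt{11217}}{4271}$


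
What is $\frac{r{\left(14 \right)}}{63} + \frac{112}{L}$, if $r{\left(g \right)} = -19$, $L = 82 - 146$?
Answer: $- \frac{517}{252} \approx -2.0516$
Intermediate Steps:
$L = -64$ ($L = 82 - 146 = -64$)
$\frac{r{\left(14 \right)}}{63} + \frac{112}{L} = - \frac{19}{63} + \frac{112}{-64} = \left(-19\right) \frac{1}{63} + 112 \left(- \frac{1}{64}\right) = - \frac{19}{63} - \frac{7}{4} = - \frac{517}{252}$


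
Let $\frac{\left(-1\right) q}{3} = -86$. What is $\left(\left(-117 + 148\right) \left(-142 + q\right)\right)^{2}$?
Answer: $12931216$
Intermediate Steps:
$q = 258$ ($q = \left(-3\right) \left(-86\right) = 258$)
$\left(\left(-117 + 148\right) \left(-142 + q\right)\right)^{2} = \left(\left(-117 + 148\right) \left(-142 + 258\right)\right)^{2} = \left(31 \cdot 116\right)^{2} = 3596^{2} = 12931216$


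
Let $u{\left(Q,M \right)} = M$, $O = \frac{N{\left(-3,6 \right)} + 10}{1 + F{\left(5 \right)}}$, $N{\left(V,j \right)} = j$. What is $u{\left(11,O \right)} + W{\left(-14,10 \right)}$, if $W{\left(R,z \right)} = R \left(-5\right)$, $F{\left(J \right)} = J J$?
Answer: $\frac{918}{13} \approx 70.615$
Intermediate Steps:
$F{\left(J \right)} = J^{2}$
$W{\left(R,z \right)} = - 5 R$
$O = \frac{8}{13}$ ($O = \frac{6 + 10}{1 + 5^{2}} = \frac{16}{1 + 25} = \frac{16}{26} = 16 \cdot \frac{1}{26} = \frac{8}{13} \approx 0.61539$)
$u{\left(11,O \right)} + W{\left(-14,10 \right)} = \frac{8}{13} - -70 = \frac{8}{13} + 70 = \frac{918}{13}$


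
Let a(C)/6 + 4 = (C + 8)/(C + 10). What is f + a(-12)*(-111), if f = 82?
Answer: 1414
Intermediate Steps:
a(C) = -24 + 6*(8 + C)/(10 + C) (a(C) = -24 + 6*((C + 8)/(C + 10)) = -24 + 6*((8 + C)/(10 + C)) = -24 + 6*(8 + C)/(10 + C))
f + a(-12)*(-111) = 82 + (6*(-32 - 3*(-12))/(10 - 12))*(-111) = 82 + (6*(-32 + 36)/(-2))*(-111) = 82 + (6*(-½)*4)*(-111) = 82 - 12*(-111) = 82 + 1332 = 1414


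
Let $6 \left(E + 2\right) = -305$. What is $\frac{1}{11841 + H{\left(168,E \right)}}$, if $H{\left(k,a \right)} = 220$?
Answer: $\frac{1}{12061} \approx 8.2912 \cdot 10^{-5}$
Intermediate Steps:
$E = - \frac{317}{6}$ ($E = -2 + \frac{1}{6} \left(-305\right) = -2 - \frac{305}{6} = - \frac{317}{6} \approx -52.833$)
$\frac{1}{11841 + H{\left(168,E \right)}} = \frac{1}{11841 + 220} = \frac{1}{12061}$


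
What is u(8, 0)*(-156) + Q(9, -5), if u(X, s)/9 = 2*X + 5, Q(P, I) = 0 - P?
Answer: -29493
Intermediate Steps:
Q(P, I) = -P
u(X, s) = 45 + 18*X (u(X, s) = 9*(2*X + 5) = 9*(5 + 2*X) = 45 + 18*X)
u(8, 0)*(-156) + Q(9, -5) = (45 + 18*8)*(-156) - 1*9 = (45 + 144)*(-156) - 9 = 189*(-156) - 9 = -29484 - 9 = -29493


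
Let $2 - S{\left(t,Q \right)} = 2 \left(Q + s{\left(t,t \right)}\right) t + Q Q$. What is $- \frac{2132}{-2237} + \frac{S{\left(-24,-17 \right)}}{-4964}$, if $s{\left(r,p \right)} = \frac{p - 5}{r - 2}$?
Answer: $\frac{168101615}{144358084} \approx 1.1645$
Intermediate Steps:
$s{\left(r,p \right)} = \frac{-5 + p}{-2 + r}$
$S{\left(t,Q \right)} = 2 - Q^{2} - t \left(2 Q + \frac{2 \left(-5 + t\right)}{-2 + t}\right)$ ($S{\left(t,Q \right)} = 2 - \left(2 \left(Q + \frac{-5 + t}{-2 + t}\right) t + Q Q\right) = 2 - \left(\left(2 Q + \frac{2 \left(-5 + t\right)}{-2 + t}\right) t + Q^{2}\right) = 2 - \left(t \left(2 Q + \frac{2 \left(-5 + t\right)}{-2 + t}\right) + Q^{2}\right) = 2 - \left(Q^{2} + t \left(2 Q + \frac{2 \left(-5 + t\right)}{-2 + t}\right)\right) = 2 - Q^{2} - t \left(2 Q + \frac{2 \left(-5 + t\right)}{-2 + t}\right)$)
$- \frac{2132}{-2237} + \frac{S{\left(-24,-17 \right)}}{-4964} = - \frac{2132}{-2237} + \frac{\frac{1}{-2 - 24} \left(\left(-2 - 24\right) \left(2 - \left(-17\right)^{2} - \left(-34\right) \left(-24\right)\right) - - 48 \left(-5 - 24\right)\right)}{-4964} = \left(-2132\right) \left(- \frac{1}{2237}\right) + \frac{- 26 \left(2 - 289 - 816\right) - \left(-48\right) \left(-29\right)}{-26} \left(- \frac{1}{4964}\right) = \frac{2132}{2237} + - \frac{- 26 \left(2 - 289 - 816\right) - 1392}{26} \left(- \frac{1}{4964}\right) = \frac{2132}{2237} + - \frac{\left(-26\right) \left(-1103\right) - 1392}{26} \left(- \frac{1}{4964}\right) = \frac{2132}{2237} + - \frac{28678 - 1392}{26} \left(- \frac{1}{4964}\right) = \frac{2132}{2237} + \left(- \frac{1}{26}\right) 27286 \left(- \frac{1}{4964}\right) = \frac{2132}{2237} - - \frac{13643}{64532} = \frac{2132}{2237} + \frac{13643}{64532} = \frac{168101615}{144358084}$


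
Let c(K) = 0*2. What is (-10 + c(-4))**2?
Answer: 100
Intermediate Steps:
c(K) = 0
(-10 + c(-4))**2 = (-10 + 0)**2 = (-10)**2 = 100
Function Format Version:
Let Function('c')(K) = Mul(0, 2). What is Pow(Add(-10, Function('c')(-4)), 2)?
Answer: 100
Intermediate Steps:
Function('c')(K) = 0
Pow(Add(-10, Function('c')(-4)), 2) = Pow(Add(-10, 0), 2) = Pow(-10, 2) = 100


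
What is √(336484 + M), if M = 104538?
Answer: √441022 ≈ 664.09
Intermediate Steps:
√(336484 + M) = √(336484 + 104538) = √441022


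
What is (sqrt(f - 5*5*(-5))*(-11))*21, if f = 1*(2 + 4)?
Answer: -231*sqrt(131) ≈ -2643.9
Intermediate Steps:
f = 6 (f = 1*6 = 6)
(sqrt(f - 5*5*(-5))*(-11))*21 = (sqrt(6 - 5*5*(-5))*(-11))*21 = (sqrt(6 - 25*(-5))*(-11))*21 = (sqrt(6 + 125)*(-11))*21 = (sqrt(131)*(-11))*21 = -11*sqrt(131)*21 = -231*sqrt(131)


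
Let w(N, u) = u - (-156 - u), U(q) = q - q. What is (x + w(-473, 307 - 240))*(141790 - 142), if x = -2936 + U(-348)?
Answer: -374800608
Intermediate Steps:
U(q) = 0
w(N, u) = 156 + 2*u (w(N, u) = u + (156 + u) = 156 + 2*u)
x = -2936 (x = -2936 + 0 = -2936)
(x + w(-473, 307 - 240))*(141790 - 142) = (-2936 + (156 + 2*(307 - 240)))*(141790 - 142) = (-2936 + (156 + 2*67))*141648 = (-2936 + (156 + 134))*141648 = (-2936 + 290)*141648 = -2646*141648 = -374800608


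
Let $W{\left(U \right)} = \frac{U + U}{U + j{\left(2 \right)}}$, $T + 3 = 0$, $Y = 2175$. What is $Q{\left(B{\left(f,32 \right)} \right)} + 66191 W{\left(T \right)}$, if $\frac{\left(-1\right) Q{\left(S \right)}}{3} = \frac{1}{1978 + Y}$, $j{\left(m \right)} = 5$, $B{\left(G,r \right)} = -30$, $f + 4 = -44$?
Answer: $- \frac{824673672}{4153} \approx -1.9857 \cdot 10^{5}$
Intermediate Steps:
$f = -48$ ($f = -4 - 44 = -48$)
$T = -3$ ($T = -3 + 0 = -3$)
$Q{\left(S \right)} = - \frac{3}{4153}$ ($Q{\left(S \right)} = - \frac{3}{1978 + 2175} = - \frac{3}{4153}$)
$W{\left(U \right)} = \frac{2 U}{5 + U}$ ($W{\left(U \right)} = \frac{U + U}{U + 5} = \frac{2 U}{5 + U}$)
$Q{\left(B{\left(f,32 \right)} \right)} + 66191 W{\left(T \right)} = - \frac{3}{4153} + 66191 \cdot 2 \left(-3\right) \frac{1}{5 - 3} = - \frac{3}{4153} + 66191 \cdot 2 \left(-3\right) \frac{1}{2} = - \frac{3}{4153} + 66191 \left(-3\right) = - \frac{3}{4153} - 198573 = - \frac{824673672}{4153}$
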